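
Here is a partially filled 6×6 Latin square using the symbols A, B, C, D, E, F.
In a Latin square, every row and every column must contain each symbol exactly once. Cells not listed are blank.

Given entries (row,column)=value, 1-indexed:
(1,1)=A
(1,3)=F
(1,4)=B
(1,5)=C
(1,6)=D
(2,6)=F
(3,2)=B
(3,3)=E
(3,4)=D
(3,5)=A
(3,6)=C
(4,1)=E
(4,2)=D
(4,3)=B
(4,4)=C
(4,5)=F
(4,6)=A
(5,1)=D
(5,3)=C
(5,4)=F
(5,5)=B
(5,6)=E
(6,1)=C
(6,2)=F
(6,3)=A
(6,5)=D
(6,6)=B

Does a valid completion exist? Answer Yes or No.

Yes

No row or column among the givens repeats a symbol, and propagating forced cells runs into no contradiction.
One valid completion exists (for instance, A E F B C D / B C D A E F / F B E D A C / E D B C F A / D A C F B E / C F A E D B).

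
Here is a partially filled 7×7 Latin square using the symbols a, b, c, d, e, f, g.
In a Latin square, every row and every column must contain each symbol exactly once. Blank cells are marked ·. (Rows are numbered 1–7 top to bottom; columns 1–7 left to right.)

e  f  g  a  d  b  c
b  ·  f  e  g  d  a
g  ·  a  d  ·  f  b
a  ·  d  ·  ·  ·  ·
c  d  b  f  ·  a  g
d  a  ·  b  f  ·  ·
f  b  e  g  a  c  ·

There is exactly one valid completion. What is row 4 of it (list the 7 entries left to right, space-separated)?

a g d c b e f

Row 4, column 4: row 4 has {a, d} and column 4 has {a, b, d, e, f, g}, leaving only c.
Row 2, column 2: row 2 has {a, b, d, e, f, g} and column 2 has {a, b, d, f}, leaving only c.
Row 3, column 2: row 3 has {a, b, d, f, g} and column 2 has {a, b, c, d, f}, leaving only e.
Row 4, column 2: row 4 has {a, c, d} and column 2 has {a, b, c, d, e, f}, leaving only g.
Row 4, column 6: row 4 has {a, c, d, g} and column 6 has {a, b, c, d, f}, leaving only e.
Row 4, column 5: row 4 has {a, c, d, e, g} and column 5 has {a, d, f, g}, leaving only b.
Row 4, column 7: row 4 has {a, b, c, d, e, g} and column 7 has {a, b, c, g}, leaving only f.
So row 4 reads: a g d c b e f.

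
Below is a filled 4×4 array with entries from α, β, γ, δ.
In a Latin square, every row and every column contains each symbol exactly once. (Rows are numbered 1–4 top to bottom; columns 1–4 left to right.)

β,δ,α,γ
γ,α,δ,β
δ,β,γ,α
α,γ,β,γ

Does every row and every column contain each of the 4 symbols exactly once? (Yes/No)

No

Row 4 contains γ twice (at columns 2 and 4), so it is not a permutation.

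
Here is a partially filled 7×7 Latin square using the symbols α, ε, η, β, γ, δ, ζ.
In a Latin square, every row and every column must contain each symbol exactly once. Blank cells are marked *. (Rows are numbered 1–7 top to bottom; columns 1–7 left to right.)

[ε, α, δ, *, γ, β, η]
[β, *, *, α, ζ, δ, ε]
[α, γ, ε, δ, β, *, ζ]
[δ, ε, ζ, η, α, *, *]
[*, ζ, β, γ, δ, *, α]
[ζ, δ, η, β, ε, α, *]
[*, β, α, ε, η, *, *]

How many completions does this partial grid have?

1

Row 1, column 4: eliminating its row and column leaves {ζ}.
Row 2, column 2: eliminating its row and column leaves {η}.
Row 2, column 3: eliminating its row and column leaves {γ}.
Row 3, column 6: eliminating its row and column leaves {η}.
Row 4, column 6: eliminating its row and column leaves {γ}.
Row 4, column 7: eliminating its row and column leaves {β, γ}.
Row 5, column 1: eliminating its row and column leaves {η}.
Row 5, column 6: eliminating its row and column leaves {ε, η}.
Row 6, column 7: eliminating its row and column leaves {γ}.
Row 7, column 1: eliminating its row and column leaves {γ}.
Row 7, column 6: eliminating its row and column leaves {γ, ζ}.
Row 7, column 7: eliminating its row and column leaves {γ, δ}.
Only one assignment across all blanks avoids any row or column repeat, giving 1 completion.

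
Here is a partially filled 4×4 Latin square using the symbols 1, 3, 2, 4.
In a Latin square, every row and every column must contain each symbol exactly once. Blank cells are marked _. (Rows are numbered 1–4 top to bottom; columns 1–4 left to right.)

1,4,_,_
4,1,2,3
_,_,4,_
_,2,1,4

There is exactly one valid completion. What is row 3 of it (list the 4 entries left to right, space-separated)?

Row 3, column 2: row 3 has {4} and column 2 has {1, 2, 4}, leaving only 3.
Row 3, column 1: row 3 has {3, 4} and column 1 has {1, 4}, leaving only 2.
Row 3, column 4: row 3 has {3, 2, 4} and column 4 has {3, 4}, leaving only 1.
So row 3 reads: 2 3 4 1.

2 3 4 1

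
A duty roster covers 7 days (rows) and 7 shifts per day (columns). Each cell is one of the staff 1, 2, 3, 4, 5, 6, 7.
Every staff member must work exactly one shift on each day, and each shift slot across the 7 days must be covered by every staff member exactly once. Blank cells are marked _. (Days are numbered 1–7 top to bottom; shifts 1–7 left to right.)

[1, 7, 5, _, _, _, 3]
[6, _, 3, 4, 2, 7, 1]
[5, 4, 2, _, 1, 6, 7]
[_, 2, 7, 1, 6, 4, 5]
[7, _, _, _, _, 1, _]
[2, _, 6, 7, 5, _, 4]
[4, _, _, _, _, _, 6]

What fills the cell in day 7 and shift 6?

Day 1, shift 5: day 1 has {1, 3, 5, 7} and shift 5 has {1, 2, 5, 6}, leaving only 4.
Day 1, shift 6: day 1 has {1, 3, 4, 5, 7} and shift 6 has {1, 4, 6, 7}, leaving only 2.
Day 1, shift 4: day 1 has {1, 2, 3, 4, 5, 7} and shift 4 has {1, 4, 7}, leaving only 6.
Day 2, shift 2: day 2 has {1, 2, 3, 4, 6, 7} and shift 2 has {2, 4, 7}, leaving only 5.
Day 3, shift 4: day 3 has {1, 2, 4, 5, 6, 7} and shift 4 has {1, 4, 6, 7}, leaving only 3.
Day 4, shift 1: day 4 has {1, 2, 4, 5, 6, 7} and shift 1 has {1, 2, 4, 5, 6, 7}, leaving only 3.
Day 5, shift 3: day 5 has {1, 7} and shift 3 has {2, 3, 5, 6, 7}, leaving only 4.
Day 5, shift 5: day 5 has {1, 4, 7} and shift 5 has {1, 2, 4, 5, 6}, leaving only 3.
Day 5, shift 2: day 5 has {1, 3, 4, 7} and shift 2 has {2, 4, 5, 7}, leaving only 6.
Day 5, shift 7: day 5 has {1, 3, 4, 6, 7} and shift 7 has {1, 3, 4, 5, 6, 7}, leaving only 2.
Day 5, shift 4: day 5 has {1, 2, 3, 4, 6, 7} and shift 4 has {1, 3, 4, 6, 7}, leaving only 5.
Day 6, shift 6: day 6 has {2, 4, 5, 6, 7} and shift 6 has {1, 2, 4, 6, 7}, leaving only 3.
Day 7 already has {4, 6} and shift 6 already has {1, 2, 3, 4, 6, 7}, so day 7, shift 6 must be 5.

5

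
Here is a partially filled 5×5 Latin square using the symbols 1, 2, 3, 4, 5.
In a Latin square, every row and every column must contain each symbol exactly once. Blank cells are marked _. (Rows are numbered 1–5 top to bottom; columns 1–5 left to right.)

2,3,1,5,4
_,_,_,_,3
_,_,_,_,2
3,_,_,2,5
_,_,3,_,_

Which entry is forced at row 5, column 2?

Row 4, column 3: row 4 has {2, 3, 5} and column 3 has {1, 3}, leaving only 4.
Row 3, column 3: row 3 has {2} and column 3 has {1, 3, 4}, leaving only 5.
Row 2, column 3: row 2 has {3} and column 3 has {1, 3, 4, 5}, leaving only 2.
Row 4, column 2: row 4 has {2, 3, 4, 5} and column 2 has {3}, leaving only 1.
Row 3, column 2: row 3 has {2, 5} and column 2 has {1, 3}, leaving only 4.
Row 2, column 2: row 2 has {2, 3} and column 2 has {1, 3, 4}, leaving only 5.
Row 5 already has {3} and column 2 already has {1, 3, 4, 5}, so row 5, column 2 must be 2.

2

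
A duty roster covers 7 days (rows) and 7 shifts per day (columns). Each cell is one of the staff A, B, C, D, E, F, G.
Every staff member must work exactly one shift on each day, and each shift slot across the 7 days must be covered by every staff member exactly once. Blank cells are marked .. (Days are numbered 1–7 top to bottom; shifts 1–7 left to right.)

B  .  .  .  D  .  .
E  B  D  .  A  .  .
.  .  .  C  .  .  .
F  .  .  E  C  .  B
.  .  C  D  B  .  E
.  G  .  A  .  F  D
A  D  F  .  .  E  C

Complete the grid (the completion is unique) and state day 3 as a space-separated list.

Day 4, shift 2: day 4 has {B, C, E, F} and shift 2 has {B, D, G}, leaving only A.
Day 4, shift 3: day 4 has {A, B, C, E, F} and shift 3 has {C, D, F}, leaving only G.
Day 4, shift 6: day 4 has {A, B, C, E, F, G} and shift 6 has {E, F}, leaving only D.
Day 5, shift 1: day 5 has {B, C, D, E} and shift 1 has {A, B, E, F}, leaving only G.
Day 3, shift 1: day 3 has {C} and shift 1 has {A, B, E, F, G}, leaving only D.
Day 5, shift 2: day 5 has {B, C, D, E, G} and shift 2 has {A, B, D, G}, leaving only F.
Day 3, shift 2: day 3 has {C, D} and shift 2 has {A, B, D, F, G}, leaving only E.
Day 1, shift 2: day 1 has {B, D} and shift 2 has {A, B, D, E, F, G}, leaving only C.
Day 5, shift 6: day 5 has {B, C, D, E, F, G} and shift 6 has {D, E, F}, leaving only A.
Day 1, shift 6: day 1 has {B, C, D} and shift 6 has {A, D, E, F}, leaving only G.
Day 3, shift 6: day 3 has {C, D, E} and shift 6 has {A, D, E, F, G}, leaving only B.
Day 3, shift 3: day 3 has {B, C, D, E} and shift 3 has {C, D, F, G}, leaving only A.
Day 1, shift 3: day 1 has {B, C, D, G} and shift 3 has {A, C, D, F, G}, leaving only E.
Day 1, shift 4: day 1 has {B, C, D, E, G} and shift 4 has {A, C, D, E}, leaving only F.
Day 1, shift 7: day 1 has {B, C, D, E, F, G} and shift 7 has {B, C, D, E}, leaving only A.
Day 2, shift 4: day 2 has {A, B, D, E} and shift 4 has {A, C, D, E, F}, leaving only G.
Day 2, shift 6: day 2 has {A, B, D, E, G} and shift 6 has {A, B, D, E, F, G}, leaving only C.
Day 2, shift 7: day 2 has {A, B, C, D, E, G} and shift 7 has {A, B, C, D, E}, leaving only F.
Day 3, shift 7: day 3 has {A, B, C, D, E} and shift 7 has {A, B, C, D, E, F}, leaving only G.
Day 3, shift 5: day 3 has {A, B, C, D, E, G} and shift 5 has {A, B, C, D}, leaving only F.
So day 3 reads: D E A C F B G.

D E A C F B G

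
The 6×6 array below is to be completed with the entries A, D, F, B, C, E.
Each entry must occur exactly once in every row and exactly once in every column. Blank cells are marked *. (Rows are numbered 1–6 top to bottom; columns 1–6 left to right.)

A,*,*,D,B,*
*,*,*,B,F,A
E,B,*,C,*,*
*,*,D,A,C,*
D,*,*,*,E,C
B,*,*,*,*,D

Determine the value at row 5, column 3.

B

Row 2, column 1: row 2 has {A, F, B} and column 1 has {A, D, B, E}, leaving only C.
Row 2, column 3: row 2 has {A, F, B, C} and column 3 has {D}, leaving only E.
Row 2, column 2: row 2 has {A, F, B, C, E} and column 2 has {B}, leaving only D.
Row 3, column 6: row 3 has {B, C, E} and column 6 has {A, D, C}, leaving only F.
Row 1, column 6: row 1 has {A, D, B} and column 6 has {A, D, F, C}, leaving only E.
Row 3, column 3: row 3 has {F, B, C, E} and column 3 has {D, E}, leaving only A.
Row 3, column 5: row 3 has {A, F, B, C, E} and column 5 has {F, B, C, E}, leaving only D.
Row 4, column 1: row 4 has {A, D, C} and column 1 has {A, D, B, C, E}, leaving only F.
Row 4, column 2: row 4 has {A, D, F, C} and column 2 has {D, B}, leaving only E.
Row 4, column 6: row 4 has {A, D, F, C, E} and column 6 has {A, D, F, C, E}, leaving only B.
Row 5, column 4: row 5 has {D, C, E} and column 4 has {A, D, B, C}, leaving only F.
Row 5 already has {D, F, C, E} and column 3 already has {A, D, E}, so row 5, column 3 must be B.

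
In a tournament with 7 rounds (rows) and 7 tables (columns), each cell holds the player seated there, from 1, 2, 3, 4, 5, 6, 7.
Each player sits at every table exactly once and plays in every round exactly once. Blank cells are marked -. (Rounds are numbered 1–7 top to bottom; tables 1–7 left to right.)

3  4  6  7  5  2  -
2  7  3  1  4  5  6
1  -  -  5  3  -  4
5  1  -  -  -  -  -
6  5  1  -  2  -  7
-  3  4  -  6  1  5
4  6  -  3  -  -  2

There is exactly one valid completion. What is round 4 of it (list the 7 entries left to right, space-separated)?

5 1 2 6 7 4 3

Round 4, table 5: round 4 has {1, 5} and table 5 has {2, 3, 4, 5, 6}, leaving only 7.
Round 4, table 3: round 4 has {1, 5, 7} and table 3 has {1, 3, 4, 6}, leaving only 2.
Round 4, table 7: round 4 has {1, 2, 5, 7} and table 7 has {2, 4, 5, 6, 7}, leaving only 3.
Round 1, table 7: round 1 has {2, 3, 4, 5, 6, 7} and table 7 has {2, 3, 4, 5, 6, 7}, leaving only 1.
Round 3, table 2: round 3 has {1, 3, 4, 5} and table 2 has {1, 3, 4, 5, 6, 7}, leaving only 2.
Round 3, table 3: round 3 has {1, 2, 3, 4, 5} and table 3 has {1, 2, 3, 4, 6}, leaving only 7.
Round 3, table 6: round 3 has {1, 2, 3, 4, 5, 7} and table 6 has {1, 2, 5}, leaving only 6.
Round 4, table 6: round 4 has {1, 2, 3, 5, 7} and table 6 has {1, 2, 5, 6}, leaving only 4.
Round 4, table 4: round 4 has {1, 2, 3, 4, 5, 7} and table 4 has {1, 3, 5, 7}, leaving only 6.
So round 4 reads: 5 1 2 6 7 4 3.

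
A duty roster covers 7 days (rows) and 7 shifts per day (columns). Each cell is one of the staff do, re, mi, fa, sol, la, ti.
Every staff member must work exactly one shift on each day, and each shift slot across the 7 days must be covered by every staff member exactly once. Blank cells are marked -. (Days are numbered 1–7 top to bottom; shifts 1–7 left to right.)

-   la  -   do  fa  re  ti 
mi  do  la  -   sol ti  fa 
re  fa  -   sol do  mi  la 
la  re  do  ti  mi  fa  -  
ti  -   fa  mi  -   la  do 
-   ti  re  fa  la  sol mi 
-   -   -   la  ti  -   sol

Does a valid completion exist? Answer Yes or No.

Day 4, shift 7: day 4 together with shift 7 already contain {do, re, mi, fa, sol, la, ti} — every symbol — so nothing can go there. The grid has no valid completion.

No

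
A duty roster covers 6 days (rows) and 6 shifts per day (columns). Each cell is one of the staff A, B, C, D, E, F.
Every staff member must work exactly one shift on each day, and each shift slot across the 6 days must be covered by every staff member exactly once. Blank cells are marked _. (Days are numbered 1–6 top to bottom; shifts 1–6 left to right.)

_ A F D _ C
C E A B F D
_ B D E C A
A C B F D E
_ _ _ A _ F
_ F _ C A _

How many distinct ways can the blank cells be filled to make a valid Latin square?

2

Day 1, shift 1: eliminating its day and shift leaves {B, E}.
Day 1, shift 5: eliminating its day and shift leaves {B, E}.
Day 3, shift 1: eliminating its day and shift leaves {F}.
Day 5, shift 1: eliminating its day and shift leaves {B, D, E}.
Day 5, shift 2: eliminating its day and shift leaves {D}.
Day 5, shift 3: eliminating its day and shift leaves {C, E}.
Day 5, shift 5: eliminating its day and shift leaves {B, E}.
Day 6, shift 1: eliminating its day and shift leaves {B, D, E}.
Day 6, shift 3: eliminating its day and shift leaves {E}.
Day 6, shift 6: eliminating its day and shift leaves {B}.
Enumerating the assignments across these blanks that avoid any day or shift repeat gives 2 completions.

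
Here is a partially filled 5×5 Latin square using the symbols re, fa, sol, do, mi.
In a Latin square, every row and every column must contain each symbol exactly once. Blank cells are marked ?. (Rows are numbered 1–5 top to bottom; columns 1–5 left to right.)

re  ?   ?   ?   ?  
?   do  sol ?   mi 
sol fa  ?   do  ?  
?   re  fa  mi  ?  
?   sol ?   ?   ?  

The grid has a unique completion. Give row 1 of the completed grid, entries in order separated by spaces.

re mi do sol fa

Row 1, column 2: row 1 has {re} and column 2 has {re, fa, sol, do}, leaving only mi.
Row 1, column 3: row 1 has {re, mi} and column 3 has {fa, sol}, leaving only do.
Row 2, column 1: row 2 has {sol, do, mi} and column 1 has {re, sol}, leaving only fa.
Row 2, column 4: row 2 has {fa, sol, do, mi} and column 4 has {do, mi}, leaving only re.
Row 3, column 5: row 3 has {fa, sol, do} and column 5 has {mi}, leaving only re.
Row 3, column 3: row 3 has {re, fa, sol, do} and column 3 has {fa, sol, do}, leaving only mi.
Row 4, column 1: row 4 has {re, fa, mi} and column 1 has {re, fa, sol}, leaving only do.
Row 4, column 5: row 4 has {re, fa, do, mi} and column 5 has {re, mi}, leaving only sol.
Row 1, column 5: row 1 has {re, do, mi} and column 5 has {re, sol, mi}, leaving only fa.
Row 1, column 4: row 1 has {re, fa, do, mi} and column 4 has {re, do, mi}, leaving only sol.
So row 1 reads: re mi do sol fa.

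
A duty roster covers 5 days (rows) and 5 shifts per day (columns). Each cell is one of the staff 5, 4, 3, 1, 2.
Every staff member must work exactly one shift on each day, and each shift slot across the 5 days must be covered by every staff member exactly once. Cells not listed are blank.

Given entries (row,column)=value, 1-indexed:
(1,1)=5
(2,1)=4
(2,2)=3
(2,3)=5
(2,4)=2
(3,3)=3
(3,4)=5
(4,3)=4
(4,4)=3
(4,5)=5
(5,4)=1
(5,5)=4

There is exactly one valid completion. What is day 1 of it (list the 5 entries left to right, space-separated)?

Day 1, shift 4: day 1 has {5} and shift 4 has {5, 3, 1, 2}, leaving only 4.
Day 2, shift 5: day 2 has {5, 4, 3, 2} and shift 5 has {5, 4}, leaving only 1.
Day 3, shift 5: day 3 has {5, 3} and shift 5 has {5, 4, 1}, leaving only 2.
Day 1, shift 5: day 1 has {5, 4} and shift 5 has {5, 4, 1, 2}, leaving only 3.
Day 3, shift 1: day 3 has {5, 3, 2} and shift 1 has {5, 4}, leaving only 1.
Day 3, shift 2: day 3 has {5, 3, 1, 2} and shift 2 has {3}, leaving only 4.
Day 4, shift 1: day 4 has {5, 4, 3} and shift 1 has {5, 4, 1}, leaving only 2.
Day 4, shift 2: day 4 has {5, 4, 3, 2} and shift 2 has {4, 3}, leaving only 1.
Day 1, shift 2: day 1 has {5, 4, 3} and shift 2 has {4, 3, 1}, leaving only 2.
Day 1, shift 3: day 1 has {5, 4, 3, 2} and shift 3 has {5, 4, 3}, leaving only 1.
So day 1 reads: 5 2 1 4 3.

5 2 1 4 3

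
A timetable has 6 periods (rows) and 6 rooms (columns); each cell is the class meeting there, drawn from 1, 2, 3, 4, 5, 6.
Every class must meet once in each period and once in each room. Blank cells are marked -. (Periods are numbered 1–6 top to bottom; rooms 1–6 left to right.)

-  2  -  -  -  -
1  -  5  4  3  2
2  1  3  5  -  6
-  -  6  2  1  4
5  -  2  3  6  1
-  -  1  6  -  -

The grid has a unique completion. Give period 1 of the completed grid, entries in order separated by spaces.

Period 1, room 3: period 1 has {2} and room 3 has {1, 2, 3, 5, 6}, leaving only 4.
Period 1, room 4: period 1 has {2, 4} and room 4 has {2, 3, 4, 5, 6}, leaving only 1.
Period 1, room 5: period 1 has {1, 2, 4} and room 5 has {1, 3, 6}, leaving only 5.
Period 1, room 6: period 1 has {1, 2, 4, 5} and room 6 has {1, 2, 4, 6}, leaving only 3.
Period 1, room 1: period 1 has {1, 2, 3, 4, 5} and room 1 has {1, 2, 5}, leaving only 6.
So period 1 reads: 6 2 4 1 5 3.

6 2 4 1 5 3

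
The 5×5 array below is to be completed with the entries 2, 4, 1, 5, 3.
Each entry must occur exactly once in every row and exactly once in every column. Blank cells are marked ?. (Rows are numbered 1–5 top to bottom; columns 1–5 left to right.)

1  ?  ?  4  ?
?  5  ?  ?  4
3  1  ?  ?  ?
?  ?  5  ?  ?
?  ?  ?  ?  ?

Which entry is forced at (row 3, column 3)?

4

Row 2, column 1: row 2 has {4, 5} and column 1 has {1, 3}, leaving only 2.
Row 4, column 1: row 4 has {5} and column 1 has {2, 1, 3}, leaving only 4.
Row 5, column 1: row 5 has {} and column 1 has {2, 4, 1, 3}, leaving only 5.
Row 3, column 3 is narrowed to {2, 4}.
If it were 2, then row 3, column 5 would be left with no valid symbol.
So row 3, column 3 must be 4.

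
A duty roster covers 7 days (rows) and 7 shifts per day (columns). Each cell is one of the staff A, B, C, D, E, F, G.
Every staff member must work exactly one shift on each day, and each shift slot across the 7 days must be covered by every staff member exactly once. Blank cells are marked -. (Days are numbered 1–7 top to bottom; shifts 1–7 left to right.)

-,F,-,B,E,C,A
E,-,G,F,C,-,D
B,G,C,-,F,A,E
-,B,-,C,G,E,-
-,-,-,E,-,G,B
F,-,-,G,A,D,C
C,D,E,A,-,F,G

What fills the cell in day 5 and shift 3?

F

Day 1, shift 3: day 1 has {A, B, C, E, F} and shift 3 has {C, E, G}, leaving only D.
Day 1, shift 1: day 1 has {A, B, C, D, E, F} and shift 1 has {B, C, E, F}, leaving only G.
Day 2, shift 2: day 2 has {C, D, E, F, G} and shift 2 has {B, D, F, G}, leaving only A.
Day 2, shift 6: day 2 has {A, C, D, E, F, G} and shift 6 has {A, C, D, E, F, G}, leaving only B.
Day 3, shift 4: day 3 has {A, B, C, E, F, G} and shift 4 has {A, B, C, E, F, G}, leaving only D.
Day 4, shift 7: day 4 has {B, C, E, G} and shift 7 has {A, B, C, D, E, G}, leaving only F.
Day 4, shift 3: day 4 has {B, C, E, F, G} and shift 3 has {C, D, E, G}, leaving only A.
Day 5 already has {B, E, G} and shift 3 already has {A, C, D, E, G}, so day 5, shift 3 must be F.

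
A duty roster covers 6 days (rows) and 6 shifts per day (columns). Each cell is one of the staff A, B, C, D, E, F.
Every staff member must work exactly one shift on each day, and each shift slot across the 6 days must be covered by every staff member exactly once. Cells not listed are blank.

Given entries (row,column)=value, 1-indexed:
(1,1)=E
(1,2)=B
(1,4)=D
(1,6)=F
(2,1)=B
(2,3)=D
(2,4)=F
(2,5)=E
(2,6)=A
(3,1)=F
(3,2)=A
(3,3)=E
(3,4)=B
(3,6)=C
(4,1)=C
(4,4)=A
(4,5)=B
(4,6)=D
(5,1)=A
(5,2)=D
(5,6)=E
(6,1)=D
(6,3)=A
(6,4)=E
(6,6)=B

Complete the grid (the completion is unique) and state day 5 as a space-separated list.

A D B C F E

Day 5, shift 4: day 5 has {A, D, E} and shift 4 has {A, B, D, E, F}, leaving only C.
Day 5, shift 5: day 5 has {A, C, D, E} and shift 5 has {B, E}, leaving only F.
Day 5, shift 3: day 5 has {A, C, D, E, F} and shift 3 has {A, D, E}, leaving only B.
So day 5 reads: A D B C F E.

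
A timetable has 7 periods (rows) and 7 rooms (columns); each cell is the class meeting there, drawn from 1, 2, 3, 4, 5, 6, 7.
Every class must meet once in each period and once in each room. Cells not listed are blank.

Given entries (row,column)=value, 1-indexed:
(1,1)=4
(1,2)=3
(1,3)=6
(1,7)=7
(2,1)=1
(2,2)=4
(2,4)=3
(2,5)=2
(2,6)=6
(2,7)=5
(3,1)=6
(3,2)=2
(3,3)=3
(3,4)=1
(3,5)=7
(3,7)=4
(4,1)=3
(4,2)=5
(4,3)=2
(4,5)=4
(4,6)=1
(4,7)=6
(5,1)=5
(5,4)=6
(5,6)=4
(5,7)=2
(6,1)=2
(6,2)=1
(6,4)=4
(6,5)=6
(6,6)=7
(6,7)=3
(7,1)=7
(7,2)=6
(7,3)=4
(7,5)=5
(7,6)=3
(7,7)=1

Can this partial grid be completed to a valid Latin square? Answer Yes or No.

Yes

No period or room among the givens repeats a symbol, and propagating forced cells runs into no contradiction.
One valid completion exists (for instance, 4 3 6 5 1 2 7 / 1 4 7 3 2 6 5 / 6 2 3 1 7 5 4 / 3 5 2 7 4 1 6 / 5 7 1 6 3 4 2 / 2 1 5 4 6 7 3 / 7 6 4 2 5 3 1).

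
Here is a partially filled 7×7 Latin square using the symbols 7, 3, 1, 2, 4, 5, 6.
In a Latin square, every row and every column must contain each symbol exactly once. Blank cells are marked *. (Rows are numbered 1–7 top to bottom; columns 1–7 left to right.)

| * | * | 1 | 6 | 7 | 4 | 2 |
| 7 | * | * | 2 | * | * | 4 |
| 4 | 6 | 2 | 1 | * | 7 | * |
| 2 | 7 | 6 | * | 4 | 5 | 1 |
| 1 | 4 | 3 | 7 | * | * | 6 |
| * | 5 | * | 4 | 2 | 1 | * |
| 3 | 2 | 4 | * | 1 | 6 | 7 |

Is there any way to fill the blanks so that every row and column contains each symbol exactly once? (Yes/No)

Yes

No row or column among the givens repeats a symbol, and propagating forced cells runs into no contradiction.
One valid completion exists (for instance, 5 3 1 6 7 4 2 / 7 1 5 2 6 3 4 / 4 6 2 1 3 7 5 / 2 7 6 3 4 5 1 / 1 4 3 7 5 2 6 / 6 5 7 4 2 1 3 / 3 2 4 5 1 6 7).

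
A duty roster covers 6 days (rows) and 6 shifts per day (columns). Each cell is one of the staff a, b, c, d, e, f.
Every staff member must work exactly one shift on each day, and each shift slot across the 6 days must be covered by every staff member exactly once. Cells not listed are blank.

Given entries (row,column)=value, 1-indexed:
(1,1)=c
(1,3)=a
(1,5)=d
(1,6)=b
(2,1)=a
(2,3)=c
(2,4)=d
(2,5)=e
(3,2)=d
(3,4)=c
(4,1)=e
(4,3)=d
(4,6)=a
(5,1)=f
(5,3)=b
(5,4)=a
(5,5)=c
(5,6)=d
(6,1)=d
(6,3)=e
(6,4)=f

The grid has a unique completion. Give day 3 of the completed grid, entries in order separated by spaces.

Day 3, shift 1: day 3 has {c, d} and shift 1 has {a, c, d, e, f}, leaving only b.
Day 3, shift 3: day 3 has {b, c, d} and shift 3 has {a, b, c, d, e}, leaving only f.
Day 3, shift 5: day 3 has {b, c, d, f} and shift 5 has {c, d, e}, leaving only a.
Day 3, shift 6: day 3 has {a, b, c, d, f} and shift 6 has {a, b, d}, leaving only e.
So day 3 reads: b d f c a e.

b d f c a e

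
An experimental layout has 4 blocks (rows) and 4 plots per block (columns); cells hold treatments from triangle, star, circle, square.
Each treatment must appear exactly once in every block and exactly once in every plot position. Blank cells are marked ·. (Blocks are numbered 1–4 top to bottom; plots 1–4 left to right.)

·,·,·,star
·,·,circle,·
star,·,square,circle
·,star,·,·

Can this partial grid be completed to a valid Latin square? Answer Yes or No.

Block 1, plot 3: block 1 has {star} and plot 3 has {circle, square}, so it must be triangle.
Now block 4, plot 3: block 4 together with plot 3 already contain {triangle, star, circle, square} — every symbol — so nothing can go there. The grid has no valid completion.

No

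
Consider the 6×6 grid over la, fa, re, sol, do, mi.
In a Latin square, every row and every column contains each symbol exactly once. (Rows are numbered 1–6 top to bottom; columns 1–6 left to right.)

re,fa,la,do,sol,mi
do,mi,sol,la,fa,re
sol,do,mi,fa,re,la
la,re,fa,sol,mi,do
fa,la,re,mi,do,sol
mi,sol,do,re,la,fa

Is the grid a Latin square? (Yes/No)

Yes

Each row is a permutation of the 6 symbols, and so is each column.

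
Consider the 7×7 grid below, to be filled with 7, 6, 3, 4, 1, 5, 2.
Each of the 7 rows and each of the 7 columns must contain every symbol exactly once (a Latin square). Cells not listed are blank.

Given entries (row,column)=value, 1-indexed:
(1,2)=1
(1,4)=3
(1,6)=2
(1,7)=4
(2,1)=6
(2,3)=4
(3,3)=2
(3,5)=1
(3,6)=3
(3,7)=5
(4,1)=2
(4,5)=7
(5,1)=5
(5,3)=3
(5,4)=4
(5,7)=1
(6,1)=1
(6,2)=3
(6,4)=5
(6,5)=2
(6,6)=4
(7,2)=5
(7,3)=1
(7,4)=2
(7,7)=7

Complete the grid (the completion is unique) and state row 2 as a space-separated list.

6 7 4 1 3 5 2

Row 1, column 1: row 1 has {3, 4, 1, 2} and column 1 has {6, 1, 5, 2}, leaving only 7.
Row 3, column 1: row 3 has {3, 1, 5, 2} and column 1 has {7, 6, 1, 5, 2}, leaving only 4.
Row 5, column 5: row 5 has {3, 4, 1, 5} and column 5 has {7, 1, 2}, leaving only 6.
Row 1, column 5: row 1 has {7, 3, 4, 1, 2} and column 5 has {7, 6, 1, 2}, leaving only 5.
Row 2, column 5: row 2 has {6, 4} and column 5 has {7, 6, 1, 5, 2}, leaving only 3.
Row 2, column 7: row 2 has {6, 3, 4} and column 7 has {7, 4, 1, 5}, leaving only 2.
Row 2, column 2: row 2 has {6, 3, 4, 2} and column 2 has {3, 1, 5}, leaving only 7.
Row 2, column 4: row 2 has {7, 6, 3, 4, 2} and column 4 has {3, 4, 5, 2}, leaving only 1.
Row 2, column 6: row 2 has {7, 6, 3, 4, 1, 2} and column 6 has {3, 4, 2}, leaving only 5.
So row 2 reads: 6 7 4 1 3 5 2.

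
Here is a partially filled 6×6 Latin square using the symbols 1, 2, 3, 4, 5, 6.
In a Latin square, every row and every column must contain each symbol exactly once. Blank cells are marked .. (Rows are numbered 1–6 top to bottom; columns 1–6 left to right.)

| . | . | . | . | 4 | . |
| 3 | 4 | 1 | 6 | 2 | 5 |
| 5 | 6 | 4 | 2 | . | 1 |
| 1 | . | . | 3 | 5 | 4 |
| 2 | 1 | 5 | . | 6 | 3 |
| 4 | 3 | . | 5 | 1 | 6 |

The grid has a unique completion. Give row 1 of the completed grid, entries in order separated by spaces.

Row 1, column 1: row 1 has {4} and column 1 has {1, 2, 3, 4, 5}, leaving only 6.
Row 1, column 4: row 1 has {4, 6} and column 4 has {2, 3, 5, 6}, leaving only 1.
Row 1, column 6: row 1 has {1, 4, 6} and column 6 has {1, 3, 4, 5, 6}, leaving only 2.
Row 1, column 2: row 1 has {1, 2, 4, 6} and column 2 has {1, 3, 4, 6}, leaving only 5.
Row 1, column 3: row 1 has {1, 2, 4, 5, 6} and column 3 has {1, 4, 5}, leaving only 3.
So row 1 reads: 6 5 3 1 4 2.

6 5 3 1 4 2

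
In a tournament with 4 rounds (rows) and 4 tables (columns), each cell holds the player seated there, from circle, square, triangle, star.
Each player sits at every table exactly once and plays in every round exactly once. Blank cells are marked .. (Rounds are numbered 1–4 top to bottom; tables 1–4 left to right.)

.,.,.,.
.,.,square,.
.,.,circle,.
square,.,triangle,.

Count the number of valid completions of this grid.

Round 1, table 1: eliminating its round and table leaves {circle, triangle, star}.
Round 1, table 2: eliminating its round and table leaves {circle, square, triangle, star}.
Round 1, table 3: eliminating its round and table leaves {star}.
Round 1, table 4: eliminating its round and table leaves {circle, square, triangle, star}.
Round 2, table 1: eliminating its round and table leaves {circle, triangle, star}.
Round 2, table 2: eliminating its round and table leaves {circle, triangle, star}.
Round 2, table 4: eliminating its round and table leaves {circle, triangle, star}.
Round 3, table 1: eliminating its round and table leaves {triangle, star}.
Round 3, table 2: eliminating its round and table leaves {square, triangle, star}.
Round 3, table 4: eliminating its round and table leaves {square, triangle, star}.
Round 4, table 2: eliminating its round and table leaves {circle, star}.
Round 4, table 4: eliminating its round and table leaves {circle, star}.
Enumerating the assignments across these blanks that avoid any round or table repeat gives 8 completions.

8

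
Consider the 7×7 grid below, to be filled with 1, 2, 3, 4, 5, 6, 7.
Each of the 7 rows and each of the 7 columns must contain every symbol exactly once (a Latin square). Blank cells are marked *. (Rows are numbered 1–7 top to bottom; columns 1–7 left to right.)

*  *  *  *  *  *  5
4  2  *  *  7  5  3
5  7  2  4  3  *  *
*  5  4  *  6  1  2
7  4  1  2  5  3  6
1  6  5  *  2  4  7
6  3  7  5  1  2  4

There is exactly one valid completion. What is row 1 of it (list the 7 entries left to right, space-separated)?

2 1 3 6 4 7 5

Row 1, column 2: row 1 has {5} and column 2 has {2, 3, 4, 5, 6, 7}, leaving only 1.
Row 1, column 5: row 1 has {1, 5} and column 5 has {1, 2, 3, 5, 6, 7}, leaving only 4.
Row 2, column 3: row 2 has {2, 3, 4, 5, 7} and column 3 has {1, 2, 4, 5, 7}, leaving only 6.
Row 1, column 3: row 1 has {1, 4, 5} and column 3 has {1, 2, 4, 5, 6, 7}, leaving only 3.
Row 1, column 1: row 1 has {1, 3, 4, 5} and column 1 has {1, 4, 5, 6, 7}, leaving only 2.
Row 2, column 4: row 2 has {2, 3, 4, 5, 6, 7} and column 4 has {2, 4, 5}, leaving only 1.
Row 3, column 6: row 3 has {2, 3, 4, 5, 7} and column 6 has {1, 2, 3, 4, 5}, leaving only 6.
Row 1, column 6: row 1 has {1, 2, 3, 4, 5} and column 6 has {1, 2, 3, 4, 5, 6}, leaving only 7.
Row 1, column 4: row 1 has {1, 2, 3, 4, 5, 7} and column 4 has {1, 2, 4, 5}, leaving only 6.
So row 1 reads: 2 1 3 6 4 7 5.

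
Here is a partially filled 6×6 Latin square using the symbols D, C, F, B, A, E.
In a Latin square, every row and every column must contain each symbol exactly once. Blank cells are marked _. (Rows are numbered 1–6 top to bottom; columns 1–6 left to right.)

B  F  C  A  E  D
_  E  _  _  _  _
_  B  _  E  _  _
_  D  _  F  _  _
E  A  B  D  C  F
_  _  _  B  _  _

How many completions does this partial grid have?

24

Row 2, column 1: eliminating its row and column leaves {D, C, F, A}.
Row 2, column 3: eliminating its row and column leaves {D, F, A}.
Row 2, column 4: eliminating its row and column leaves {C}.
Row 2, column 5: eliminating its row and column leaves {D, F, B, A}.
Row 2, column 6: eliminating its row and column leaves {C, B, A}.
Row 3, column 1: eliminating its row and column leaves {D, C, F, A}.
Row 3, column 3: eliminating its row and column leaves {D, F, A}.
Row 3, column 5: eliminating its row and column leaves {D, F, A}.
Row 3, column 6: eliminating its row and column leaves {C, A}.
Row 4, column 1: eliminating its row and column leaves {C, A}.
Row 4, column 3: eliminating its row and column leaves {A, E}.
Row 4, column 5: eliminating its row and column leaves {B, A}.
Row 4, column 6: eliminating its row and column leaves {C, B, A, E}.
Row 6, column 1: eliminating its row and column leaves {D, C, F, A}.
Row 6, column 2: eliminating its row and column leaves {C}.
Row 6, column 3: eliminating its row and column leaves {D, F, A, E}.
Row 6, column 5: eliminating its row and column leaves {D, F, A}.
Row 6, column 6: eliminating its row and column leaves {C, A, E}.
Enumerating the assignments across these blanks that avoid any row or column repeat gives 24 completions.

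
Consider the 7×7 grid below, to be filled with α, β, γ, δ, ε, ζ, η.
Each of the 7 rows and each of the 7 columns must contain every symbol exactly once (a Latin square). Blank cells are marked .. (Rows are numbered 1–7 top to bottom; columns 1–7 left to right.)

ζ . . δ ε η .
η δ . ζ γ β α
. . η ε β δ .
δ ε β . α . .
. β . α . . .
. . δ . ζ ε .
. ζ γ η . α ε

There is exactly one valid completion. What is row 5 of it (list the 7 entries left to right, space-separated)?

ε β ζ α η γ δ

Row 1, column 3: row 1 has {δ, ε, ζ, η} and column 3 has {β, γ, δ, η}, leaving only α.
Row 1, column 2: row 1 has {α, δ, ε, ζ, η} and column 2 has {β, δ, ε, ζ}, leaving only γ.
Row 1, column 7: row 1 has {α, γ, δ, ε, ζ, η} and column 7 has {α, ε}, leaving only β.
Row 2, column 3: row 2 has {α, β, γ, δ, ζ, η} and column 3 has {α, β, γ, δ, η}, leaving only ε.
Row 5, column 3: row 5 has {α, β} and column 3 has {α, β, γ, δ, ε, η}, leaving only ζ.
Row 5, column 6: row 5 has {α, β, ζ} and column 6 has {α, β, δ, ε, η}, leaving only γ.
Row 5, column 1: row 5 has {α, β, γ, ζ} and column 1 has {δ, ζ, η}, leaving only ε.
Row 3, column 2: row 3 has {β, δ, ε, η} and column 2 has {β, γ, δ, ε, ζ}, leaving only α.
Row 3, column 1: row 3 has {α, β, δ, ε, η} and column 1 has {δ, ε, ζ, η}, leaving only γ.
Row 3, column 7: row 3 has {α, β, γ, δ, ε, η} and column 7 has {α, β, ε}, leaving only ζ.
Row 4, column 4: row 4 has {α, β, δ, ε} and column 4 has {α, δ, ε, ζ, η}, leaving only γ.
Row 4, column 6: row 4 has {α, β, γ, δ, ε} and column 6 has {α, β, γ, δ, ε, η}, leaving only ζ.
Row 4, column 7: row 4 has {α, β, γ, δ, ε, ζ} and column 7 has {α, β, ε, ζ}, leaving only η.
Row 5, column 7: row 5 has {α, β, γ, ε, ζ} and column 7 has {α, β, ε, ζ, η}, leaving only δ.
Row 5, column 5: row 5 has {α, β, γ, δ, ε, ζ} and column 5 has {α, β, γ, ε, ζ}, leaving only η.
So row 5 reads: ε β ζ α η γ δ.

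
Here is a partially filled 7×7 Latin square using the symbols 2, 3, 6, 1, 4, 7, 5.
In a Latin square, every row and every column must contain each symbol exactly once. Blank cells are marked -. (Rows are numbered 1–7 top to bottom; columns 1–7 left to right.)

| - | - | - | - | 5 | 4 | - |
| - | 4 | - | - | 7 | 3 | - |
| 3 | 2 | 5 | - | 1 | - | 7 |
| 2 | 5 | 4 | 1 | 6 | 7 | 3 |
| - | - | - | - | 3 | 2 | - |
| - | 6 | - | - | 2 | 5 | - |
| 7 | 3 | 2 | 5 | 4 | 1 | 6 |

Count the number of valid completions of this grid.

9

Row 1, column 1: eliminating its row and column leaves {6, 1}.
Row 1, column 2: eliminating its row and column leaves {1, 7}.
Row 1, column 3: eliminating its row and column leaves {3, 6, 1, 7}.
Row 1, column 4: eliminating its row and column leaves {2, 3, 6, 7}.
Row 1, column 7: eliminating its row and column leaves {2, 1}.
Row 2, column 1: eliminating its row and column leaves {6, 1, 5}.
Row 2, column 3: eliminating its row and column leaves {6, 1}.
Row 2, column 4: eliminating its row and column leaves {2, 6}.
Row 2, column 7: eliminating its row and column leaves {2, 1, 5}.
Row 3, column 4: eliminating its row and column leaves {6, 4}.
Row 3, column 6: eliminating its row and column leaves {6}.
Row 5, column 1: eliminating its row and column leaves {6, 1, 4, 5}.
Row 5, column 2: eliminating its row and column leaves {1, 7}.
Row 5, column 3: eliminating its row and column leaves {6, 1, 7}.
Row 5, column 4: eliminating its row and column leaves {6, 4, 7}.
Row 5, column 7: eliminating its row and column leaves {1, 4, 5}.
Row 6, column 1: eliminating its row and column leaves {1, 4}.
Row 6, column 3: eliminating its row and column leaves {3, 1, 7}.
Row 6, column 4: eliminating its row and column leaves {3, 4, 7}.
Row 6, column 7: eliminating its row and column leaves {1, 4}.
Enumerating the assignments across these blanks that avoid any row or column repeat gives 9 completions.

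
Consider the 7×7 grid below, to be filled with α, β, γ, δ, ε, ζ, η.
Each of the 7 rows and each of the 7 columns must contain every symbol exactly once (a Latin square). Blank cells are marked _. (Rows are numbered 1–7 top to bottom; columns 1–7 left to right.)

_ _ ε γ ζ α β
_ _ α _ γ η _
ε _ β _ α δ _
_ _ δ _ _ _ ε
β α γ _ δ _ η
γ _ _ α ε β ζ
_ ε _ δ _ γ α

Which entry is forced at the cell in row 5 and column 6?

Row 2, column 7: row 2 has {α, γ, η} and column 7 has {α, β, ε, ζ, η}, leaving only δ.
Row 2, column 1: row 2 has {α, γ, δ, η} and column 1 has {β, γ, ε}, leaving only ζ.
Row 2, column 2: row 2 has {α, γ, δ, ζ, η} and column 2 has {α, ε}, leaving only β.
Row 2, column 4: row 2 has {α, β, γ, δ, ζ, η} and column 4 has {α, γ, δ}, leaving only ε.
Row 3, column 7: row 3 has {α, β, δ, ε} and column 7 has {α, β, δ, ε, ζ, η}, leaving only γ.
Row 4, column 6: row 4 has {δ, ε} and column 6 has {α, β, γ, δ, η}, leaving only ζ.
Row 5 already has {α, β, γ, δ, η} and column 6 already has {α, β, γ, δ, ζ, η}, so row 5, column 6 must be ε.

ε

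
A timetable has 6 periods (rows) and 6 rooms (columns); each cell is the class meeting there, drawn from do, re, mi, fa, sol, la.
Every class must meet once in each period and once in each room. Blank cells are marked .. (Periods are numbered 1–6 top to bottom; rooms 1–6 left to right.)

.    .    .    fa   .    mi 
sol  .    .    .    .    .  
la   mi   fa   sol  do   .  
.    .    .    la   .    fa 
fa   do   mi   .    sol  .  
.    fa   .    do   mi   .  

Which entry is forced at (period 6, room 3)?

la

Period 3, room 6: period 3 has {do, mi, fa, sol, la} and room 6 has {mi, fa}, leaving only re.
Period 4, room 5: period 4 has {fa, la} and room 5 has {do, mi, sol}, leaving only re.
Period 1, room 5: period 1 has {mi, fa} and room 5 has {do, re, mi, sol}, leaving only la.
Period 2, room 5: period 2 has {sol} and room 5 has {do, re, mi, sol, la}, leaving only fa.
Period 4, room 2: period 4 has {re, fa, la} and room 2 has {do, mi, fa}, leaving only sol.
Period 1, room 2: period 1 has {mi, fa, la} and room 2 has {do, mi, fa, sol}, leaving only re.
Period 1, room 1: period 1 has {re, mi, fa, la} and room 1 has {fa, sol, la}, leaving only do.
Period 1, room 3: period 1 has {do, re, mi, fa, la} and room 3 has {mi, fa}, leaving only sol.
Period 2, room 2: period 2 has {fa, sol} and room 2 has {do, re, mi, fa, sol}, leaving only la.
Period 2, room 6: period 2 has {fa, sol, la} and room 6 has {re, mi, fa}, leaving only do.
Period 2, room 3: period 2 has {do, fa, sol, la} and room 3 has {mi, fa, sol}, leaving only re.
Period 6 already has {do, mi, fa} and room 3 already has {re, mi, fa, sol}, so period 6, room 3 must be la.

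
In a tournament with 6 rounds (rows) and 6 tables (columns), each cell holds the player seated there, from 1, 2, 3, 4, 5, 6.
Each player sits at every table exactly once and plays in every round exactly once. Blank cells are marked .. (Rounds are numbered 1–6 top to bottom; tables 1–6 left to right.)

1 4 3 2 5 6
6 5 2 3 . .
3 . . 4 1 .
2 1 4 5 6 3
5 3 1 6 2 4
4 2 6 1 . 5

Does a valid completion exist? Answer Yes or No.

Yes

No round or table among the givens repeats a symbol, and propagating forced cells runs into no contradiction.
One valid completion exists (for instance, 1 4 3 2 5 6 / 6 5 2 3 4 1 / 3 6 5 4 1 2 / 2 1 4 5 6 3 / 5 3 1 6 2 4 / 4 2 6 1 3 5).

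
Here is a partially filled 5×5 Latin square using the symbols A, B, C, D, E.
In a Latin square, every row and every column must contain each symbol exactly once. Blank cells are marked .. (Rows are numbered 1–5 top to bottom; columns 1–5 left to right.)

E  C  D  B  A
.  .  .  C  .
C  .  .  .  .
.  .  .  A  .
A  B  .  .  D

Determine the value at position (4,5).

C

Row 5, column 4: row 5 has {A, B, D} and column 4 has {A, B, C}, leaving only E.
Row 3, column 4: row 3 has {C} and column 4 has {A, B, C, E}, leaving only D.
Row 5, column 3: row 5 has {A, B, D, E} and column 3 has {D}, leaving only C.
Row 4, column 5 is narrowed to {B, C, E}.
If it were B, then row 3, column 5 would be left with no valid symbol.
If it were E, then row 3, column 5 would be left with no valid symbol.
So row 4, column 5 must be C.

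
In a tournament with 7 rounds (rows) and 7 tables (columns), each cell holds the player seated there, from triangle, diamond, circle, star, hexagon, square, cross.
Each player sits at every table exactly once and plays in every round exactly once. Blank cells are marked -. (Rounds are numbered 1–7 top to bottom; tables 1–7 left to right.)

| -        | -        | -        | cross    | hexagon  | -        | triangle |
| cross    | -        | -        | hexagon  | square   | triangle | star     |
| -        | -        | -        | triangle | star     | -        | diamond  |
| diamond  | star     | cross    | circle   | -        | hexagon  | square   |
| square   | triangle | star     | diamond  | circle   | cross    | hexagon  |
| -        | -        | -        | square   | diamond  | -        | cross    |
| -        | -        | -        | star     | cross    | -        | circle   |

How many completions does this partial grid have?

7

Round 1, table 1: eliminating its round and table leaves {circle, star}.
Round 1, table 2: eliminating its round and table leaves {diamond, circle, square}.
Round 1, table 3: eliminating its round and table leaves {diamond, circle, square}.
Round 1, table 6: eliminating its round and table leaves {diamond, circle, star, square}.
Round 2, table 2: eliminating its round and table leaves {diamond, circle}.
Round 2, table 3: eliminating its round and table leaves {diamond, circle}.
Round 3, table 1: eliminating its round and table leaves {circle, hexagon}.
Round 3, table 2: eliminating its round and table leaves {circle, hexagon, square, cross}.
Round 3, table 3: eliminating its round and table leaves {circle, hexagon, square}.
Round 3, table 6: eliminating its round and table leaves {circle, square}.
Round 4, table 5: eliminating its round and table leaves {triangle}.
Round 6, table 1: eliminating its round and table leaves {triangle, circle, star, hexagon}.
Round 6, table 2: eliminating its round and table leaves {circle, hexagon}.
Round 6, table 3: eliminating its round and table leaves {triangle, circle, hexagon}.
Round 6, table 6: eliminating its round and table leaves {circle, star}.
Round 7, table 1: eliminating its round and table leaves {triangle, hexagon}.
Round 7, table 2: eliminating its round and table leaves {diamond, hexagon, square}.
Round 7, table 3: eliminating its round and table leaves {triangle, diamond, hexagon, square}.
Round 7, table 6: eliminating its round and table leaves {diamond, square}.
Enumerating the assignments across these blanks that avoid any round or table repeat gives 7 completions.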